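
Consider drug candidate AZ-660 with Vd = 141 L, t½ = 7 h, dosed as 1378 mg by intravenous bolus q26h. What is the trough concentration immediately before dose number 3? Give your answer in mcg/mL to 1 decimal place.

f = (1/2)^(τ/t½) = (1/2)^(26/7) ≈ 0.0762.
C₀ = D/Vd = 1378/141 ≈ 9.773 mcg/mL.
Before the 3rd dose, 2 doses have been given. Superposition: Cmin = C₀·(f + f²).
≈ 9.773 × (0.0762 + 0.0058) ≈ 9.773 × 0.0820 ≈ 0.801 mcg/mL.

0.8 mcg/mL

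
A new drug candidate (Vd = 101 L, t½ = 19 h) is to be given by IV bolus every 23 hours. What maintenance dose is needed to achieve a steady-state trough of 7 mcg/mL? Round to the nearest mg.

τ/t½ = 23/19 ≈ 1.2105, so f = (1/2)^(23/19) ≈ 0.432111.
Cmin,ss = (D/Vd)·f/(1−f), so D = Cmin,ss·Vd·(1−f)/f.
D = 7 × 101 × (1−f)/f ≈ 7 × 101 × 1.31422 ≈ 929.15 mg.

929 mg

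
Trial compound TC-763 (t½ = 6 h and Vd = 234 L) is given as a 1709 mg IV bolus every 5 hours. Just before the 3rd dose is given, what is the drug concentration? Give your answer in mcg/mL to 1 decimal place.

f = (1/2)^(τ/t½) = (1/2)^(5/6) ≈ 0.5612.
C₀ = D/Vd = 1709/234 ≈ 7.303 mcg/mL.
Before the 3rd dose, 2 doses have been given. Superposition: Cmin = C₀·(f + f²).
≈ 7.303 × (0.5612 + 0.3149) ≈ 7.303 × 0.8761 ≈ 6.398 mcg/mL.

6.4 mcg/mL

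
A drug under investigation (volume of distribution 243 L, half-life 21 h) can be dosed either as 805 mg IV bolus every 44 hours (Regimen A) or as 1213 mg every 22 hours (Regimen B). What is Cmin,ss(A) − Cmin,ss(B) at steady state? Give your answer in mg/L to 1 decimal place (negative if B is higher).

Regimen A: f = (1/2)^(44/21) ≈ 0.2340; Cmin,ss = (805/243)·f/(1−f) ≈ 1.012 mg/L.
Regimen B: f = (1/2)^(22/21) ≈ 0.4838; Cmin,ss = (1213/243)·f/(1−f) ≈ 4.678 mg/L.
Difference ≈ 1.012 − 4.678 ≈ -3.666 mg/L.

-3.7 mg/L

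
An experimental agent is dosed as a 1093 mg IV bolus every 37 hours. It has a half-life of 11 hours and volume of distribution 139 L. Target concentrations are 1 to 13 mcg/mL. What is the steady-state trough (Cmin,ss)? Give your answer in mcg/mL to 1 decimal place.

0.8 mcg/mL

Over one 37-h interval, 37/11 ≈ 3.3636 half-lives elapse, leaving f ≈ 0.0972 of each dose.
Each bolus raises the concentration by D/Vd = 1093/139 ≈ 7.863 mcg/mL.
Steady-state trough Cmin,ss = C₀·f/(1−f) ≈ 7.863 × 0.0972/0.9028 ≈ 0.847 mcg/mL.
Trough 0.8 mcg/mL vs MEC 1 mcg/mL: subtherapeutic.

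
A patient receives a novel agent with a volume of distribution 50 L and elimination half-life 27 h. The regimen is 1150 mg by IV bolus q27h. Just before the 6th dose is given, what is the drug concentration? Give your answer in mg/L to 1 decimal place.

f = (1/2)^(τ/t½) = (1/2)^(27/27) ≈ 0.5000.
C₀ = D/Vd = 1150/50 ≈ 23.000 mg/L.
Before the 6th dose, 5 doses have been given. Superposition: Cmin = C₀·(f + f² + … + f^5).
≈ 23.000 × (0.5000 + 0.2500 + 0.1250 + 0.0625 + 0.0313) ≈ 23.000 × 0.9688 ≈ 22.282 mg/L.

22.3 mg/L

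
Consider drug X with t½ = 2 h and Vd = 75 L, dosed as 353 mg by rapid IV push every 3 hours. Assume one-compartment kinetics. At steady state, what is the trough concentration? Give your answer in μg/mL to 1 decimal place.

Over one 3-h interval, 3/2 ≈ 1.5 half-lives elapse, leaving f ≈ 0.3536 of each dose.
At steady state, accumulation factor R = 1/(1 − e^(−kτ)) ≈ 1.5470.
Single-dose peak C₀ = D/Vd = 353/75 ≈ 4.707 μg/mL.
Steady-state peak Cmax,ss = C₀·R ≈ 4.707 × 1.5470 ≈ 7.282 μg/mL.
One interval later, Cmin,ss = Cmax,ss·e^(−kτ) ≈ 7.282 × 0.3536 ≈ 2.575 μg/mL.

2.6 μg/mL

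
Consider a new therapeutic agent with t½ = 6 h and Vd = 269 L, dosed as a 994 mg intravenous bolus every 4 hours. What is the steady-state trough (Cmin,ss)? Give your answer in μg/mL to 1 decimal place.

6.3 μg/mL

τ/t½ = 4/6 ≈ 0.66667, so fraction remaining f = (1/2)^(4/6) ≈ 0.6300.
At steady state, accumulation factor R = 1/(1 − e^(−kτ)) ≈ 2.7027.
Single-dose peak C₀ = D/Vd = 994/269 ≈ 3.695 μg/mL.
Cmax,ss = C₀/(1 − f) ≈ 3.695/0.3700 ≈ 9.986 μg/mL.
Steady-state trough Cmin,ss = Cmax,ss·f ≈ 9.986 × 0.6300 ≈ 6.291 μg/mL.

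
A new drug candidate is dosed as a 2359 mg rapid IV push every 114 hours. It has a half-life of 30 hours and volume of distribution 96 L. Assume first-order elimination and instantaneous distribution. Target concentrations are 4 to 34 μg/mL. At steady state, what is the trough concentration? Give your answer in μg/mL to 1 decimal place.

Over one 114-h interval, 114/30 ≈ 3.8 half-lives elapse, leaving f ≈ 0.0718 of each dose.
Each bolus raises the concentration by D/Vd = 2359/96 ≈ 24.573 μg/mL.
Steady-state trough Cmin,ss = C₀·f/(1−f) ≈ 24.573 × 0.0718/0.9282 ≈ 1.901 μg/mL.
Trough 1.9 μg/mL vs MEC 4 μg/mL: subtherapeutic.

1.9 μg/mL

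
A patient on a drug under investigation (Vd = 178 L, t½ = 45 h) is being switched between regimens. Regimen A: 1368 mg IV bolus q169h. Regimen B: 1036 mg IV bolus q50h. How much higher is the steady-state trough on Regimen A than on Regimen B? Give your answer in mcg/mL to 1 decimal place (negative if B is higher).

Regimen A: f = (1/2)^(169/45) ≈ 0.0740; Cmin,ss = (1368/178)·f/(1−f) ≈ 0.614 mcg/mL.
Regimen B: f = (1/2)^(50/45) ≈ 0.4629; Cmin,ss = (1036/178)·f/(1−f) ≈ 5.016 mcg/mL.
Difference ≈ 0.614 − 5.016 ≈ -4.402 mcg/mL.

-4.4 mcg/mL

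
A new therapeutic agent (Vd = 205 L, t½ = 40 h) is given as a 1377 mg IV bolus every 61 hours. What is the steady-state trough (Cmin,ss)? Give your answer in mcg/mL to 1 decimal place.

k = ln2/t½ = ln2/40 ≈ 0.017329 h⁻¹; fraction remaining f = e^(−kτ) = e^(−0.017329×61) ≈ 0.3475.
At steady state, accumulation factor R = 1/(1 − e^(−kτ)) ≈ 1.5326.
Each bolus raises the concentration by D/Vd = 1377/205 ≈ 6.717 mcg/mL.
Cmax,ss = C₀/(1 − f) ≈ 6.717/0.6525 ≈ 10.294 mcg/mL.
One interval later, Cmin,ss = Cmax,ss·e^(−kτ) ≈ 10.294 × 0.3475 ≈ 3.577 mcg/mL.

3.6 mcg/mL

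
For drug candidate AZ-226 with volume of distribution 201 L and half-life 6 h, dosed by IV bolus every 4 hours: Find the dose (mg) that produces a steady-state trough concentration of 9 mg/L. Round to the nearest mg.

τ/t½ = 4/6 ≈ 0.66667, so f = (1/2)^(4/6) ≈ 0.629961.
Cmin,ss = (D/Vd)·f/(1−f), so D = Cmin,ss·Vd·(1−f)/f.
D = 9 × 201 × (1−f)/f ≈ 9 × 201 × 0.58740 ≈ 1062.61 mg.

1063 mg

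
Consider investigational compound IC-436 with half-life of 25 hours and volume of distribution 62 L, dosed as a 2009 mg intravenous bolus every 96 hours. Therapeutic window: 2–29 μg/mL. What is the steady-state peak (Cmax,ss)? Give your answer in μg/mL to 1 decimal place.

34.8 μg/mL

k = ln2/t½ = ln2/25 ≈ 0.027726 h⁻¹; fraction remaining f = e^(−kτ) = e^(−0.027726×96) ≈ 0.0698.
At steady state, accumulation factor R = 1/(1 − e^(−kτ)) ≈ 1.0750.
Each bolus raises the concentration by D/Vd = 2009/62 ≈ 32.403 μg/mL.
Cmax,ss = C₀/(1 − f) ≈ 32.403/0.9302 ≈ 34.834 μg/mL.
Peak 34.8 μg/mL vs MTC 29 μg/mL: exceeds toxic threshold.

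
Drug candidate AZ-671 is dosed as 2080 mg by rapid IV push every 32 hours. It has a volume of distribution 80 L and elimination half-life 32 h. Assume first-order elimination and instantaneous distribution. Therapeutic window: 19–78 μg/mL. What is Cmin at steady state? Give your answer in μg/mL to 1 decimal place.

The dosing interval is 1 half-life, so f = 2^(−1) = 0.5.
Accumulation ratio R = 1/(1 − f) = 1/0.5 = 2/1.
Single-dose peak C₀ = D/Vd = 2080/80 = 26 μg/mL.
Steady-state peak Cmax,ss = C₀·R = 26 × 2/1 ≈ 52.000 μg/mL.
Steady-state trough Cmin,ss = Cmax,ss·f ≈ 52.000 × 0.5 ≈ 26.000 μg/mL.
Trough 26.0 μg/mL vs MEC 19 μg/mL: adequate.

26.0 μg/mL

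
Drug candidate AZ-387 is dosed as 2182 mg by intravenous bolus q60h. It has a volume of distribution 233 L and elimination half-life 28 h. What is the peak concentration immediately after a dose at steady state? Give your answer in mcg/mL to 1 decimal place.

12.1 mcg/mL

τ/t½ = 60/28 ≈ 2.1429, so fraction remaining f = (1/2)^(60/28) ≈ 0.2264.
Accumulation ratio R = 1/(1 − f) ≈ 1/0.7736 ≈ 1.2927.
Single-dose peak C₀ = D/Vd = 2182/233 ≈ 9.365 mcg/mL.
Cmax,ss = C₀/(1 − f) ≈ 9.365/0.7736 ≈ 12.106 mcg/mL.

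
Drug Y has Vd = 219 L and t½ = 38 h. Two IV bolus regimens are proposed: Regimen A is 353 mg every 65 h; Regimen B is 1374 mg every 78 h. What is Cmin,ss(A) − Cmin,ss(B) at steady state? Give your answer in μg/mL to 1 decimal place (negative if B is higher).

-1.3 μg/mL

Regimen A: f = (1/2)^(65/38) ≈ 0.3055; Cmin,ss = (353/219)·f/(1−f) ≈ 0.709 μg/mL.
Regimen B: f = (1/2)^(78/38) ≈ 0.2410; Cmin,ss = (1374/219)·f/(1−f) ≈ 1.992 μg/mL.
Difference ≈ 0.709 − 1.992 ≈ -1.283 μg/mL.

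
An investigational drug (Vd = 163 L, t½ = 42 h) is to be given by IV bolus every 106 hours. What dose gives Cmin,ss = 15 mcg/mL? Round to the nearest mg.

τ/t½ = 106/42 ≈ 2.5238, so f = (1/2)^(106/42) ≈ 0.173883.
Cmin,ss = (D/Vd)·f/(1−f), so D = Cmin,ss·Vd·(1−f)/f.
D = 15 × 163 × (1−f)/f ≈ 15 × 163 × 4.75099 ≈ 11616.17 mg.

11616 mg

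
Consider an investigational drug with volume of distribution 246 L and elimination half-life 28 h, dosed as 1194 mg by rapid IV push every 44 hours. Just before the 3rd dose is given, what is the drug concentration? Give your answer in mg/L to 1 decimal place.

2.2 mg/L

f = (1/2)^(τ/t½) = (1/2)^(44/28) ≈ 0.3365.
C₀ = D/Vd = 1194/246 ≈ 4.854 mg/L.
Before the 3rd dose, 2 doses have been given. Superposition: Cmin = C₀·(f + f²).
≈ 4.854 × (0.3365 + 0.1132) ≈ 4.854 × 0.4497 ≈ 2.183 mg/L.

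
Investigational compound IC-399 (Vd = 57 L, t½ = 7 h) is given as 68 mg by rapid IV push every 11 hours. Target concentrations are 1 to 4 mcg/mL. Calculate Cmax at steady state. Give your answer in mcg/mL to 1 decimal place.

k = ln2/t½ = ln2/7 ≈ 0.099021 h⁻¹; fraction remaining f = e^(−kτ) = e^(−0.099021×11) ≈ 0.3365.
Accumulation ratio R = 1/(1 − f) ≈ 1/0.6635 ≈ 1.5072.
Each bolus raises the concentration by D/Vd = 68/57 ≈ 1.193 mcg/mL.
Cmax,ss = C₀/(1 − f) ≈ 1.193/0.6635 ≈ 1.798 mcg/mL.
Peak 1.8 mcg/mL vs MTC 4 mcg/mL: below toxic threshold.

1.8 mcg/mL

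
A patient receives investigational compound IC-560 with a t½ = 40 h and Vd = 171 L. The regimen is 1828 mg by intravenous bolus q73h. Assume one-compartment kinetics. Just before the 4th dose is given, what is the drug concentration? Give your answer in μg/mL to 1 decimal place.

4.1 μg/mL

f = (1/2)^(τ/t½) = (1/2)^(73/40) ≈ 0.2822.
C₀ = D/Vd = 1828/171 ≈ 10.690 μg/mL.
Before the 4th dose, 3 doses have been given. Superposition: Cmin = C₀·(f + f² + … + f^3).
≈ 10.690 × (0.2822 + 0.0796 + 0.0225) ≈ 10.690 × 0.3843 ≈ 4.108 μg/mL.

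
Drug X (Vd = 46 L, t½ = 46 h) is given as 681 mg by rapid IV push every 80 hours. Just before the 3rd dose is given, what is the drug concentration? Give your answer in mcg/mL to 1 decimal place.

5.8 mcg/mL

f = (1/2)^(τ/t½) = (1/2)^(80/46) ≈ 0.2996.
C₀ = D/Vd = 681/46 ≈ 14.804 mcg/mL.
Before the 3rd dose, 2 doses have been given. Superposition: Cmin = C₀·(f + f²).
≈ 14.804 × (0.2996 + 0.0898) ≈ 14.804 × 0.3894 ≈ 5.765 mcg/mL.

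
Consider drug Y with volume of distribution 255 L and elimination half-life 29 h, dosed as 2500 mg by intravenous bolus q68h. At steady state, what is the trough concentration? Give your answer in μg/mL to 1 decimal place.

Over one 68-h interval, 68/29 ≈ 2.3448 half-lives elapse, leaving f ≈ 0.1969 of each dose.
Each bolus raises the concentration by D/Vd = 2500/255 ≈ 9.804 μg/mL.
Steady-state trough Cmin,ss = C₀·f/(1−f) ≈ 9.804 × 0.1969/0.8031 ≈ 2.404 μg/mL.

2.4 μg/mL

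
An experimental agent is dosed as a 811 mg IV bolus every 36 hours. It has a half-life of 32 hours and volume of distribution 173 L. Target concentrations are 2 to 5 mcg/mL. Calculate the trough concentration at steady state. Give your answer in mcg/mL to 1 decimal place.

Over one 36-h interval, 36/32 ≈ 1.125 half-lives elapse, leaving f ≈ 0.4585 of each dose.
At steady state, accumulation factor R = 1/(1 − e^(−kτ)) ≈ 1.8467.
Each bolus raises the concentration by D/Vd = 811/173 ≈ 4.688 mcg/mL.
Steady-state peak Cmax,ss = C₀·R ≈ 4.688 × 1.8467 ≈ 8.657 mcg/mL.
One interval later, Cmin,ss = Cmax,ss·e^(−kτ) ≈ 8.657 × 0.4585 ≈ 3.969 mcg/mL.
Trough 4.0 mcg/mL vs MEC 2 mcg/mL: adequate.

4.0 mcg/mL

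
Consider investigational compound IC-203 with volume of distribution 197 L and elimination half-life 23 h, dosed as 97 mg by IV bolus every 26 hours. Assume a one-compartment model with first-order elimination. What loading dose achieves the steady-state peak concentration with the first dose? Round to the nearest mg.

179 mg

f = (1/2)^(26/23) ≈ 0.456778; accumulation ratio R = 1/(1−f) ≈ 1.84087.
Loading dose to hit Cmax,ss on first dose: D_load = D_maint·R ≈ 97 × 1.84087 ≈ 178.56 mg.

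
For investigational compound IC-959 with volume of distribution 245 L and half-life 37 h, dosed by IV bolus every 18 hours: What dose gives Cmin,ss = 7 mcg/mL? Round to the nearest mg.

τ/t½ = 18/37 ≈ 0.48649, so f = (1/2)^(18/37) ≈ 0.713761.
Cmin,ss = (D/Vd)·f/(1−f), so D = Cmin,ss·Vd·(1−f)/f.
D = 7 × 245 × (1−f)/f ≈ 7 × 245 × 0.40103 ≈ 687.77 mg.

688 mg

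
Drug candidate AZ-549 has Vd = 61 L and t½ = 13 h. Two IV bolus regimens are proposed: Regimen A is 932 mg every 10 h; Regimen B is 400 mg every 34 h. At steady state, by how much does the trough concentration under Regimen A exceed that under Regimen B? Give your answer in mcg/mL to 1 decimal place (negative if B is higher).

Regimen A: f = (1/2)^(10/13) ≈ 0.5867; Cmin,ss = (932/61)·f/(1−f) ≈ 21.689 mcg/mL.
Regimen B: f = (1/2)^(34/13) ≈ 0.1632; Cmin,ss = (400/61)·f/(1−f) ≈ 1.279 mcg/mL.
Difference ≈ 21.689 − 1.279 ≈ 20.410 mcg/mL.

20.4 mcg/mL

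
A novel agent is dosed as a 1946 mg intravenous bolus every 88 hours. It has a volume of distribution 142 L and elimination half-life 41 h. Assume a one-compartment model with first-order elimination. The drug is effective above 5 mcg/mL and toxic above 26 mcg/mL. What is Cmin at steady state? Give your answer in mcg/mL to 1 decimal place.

4.0 mcg/mL

τ/t½ = 88/41 ≈ 2.1463, so fraction remaining f = (1/2)^(88/41) ≈ 0.2259.
Each bolus raises the concentration by D/Vd = 1946/142 ≈ 13.704 mcg/mL.
Steady-state trough Cmin,ss = C₀·f/(1−f) ≈ 13.704 × 0.2259/0.7741 ≈ 3.999 mcg/mL.
Trough 4.0 mcg/mL vs MEC 5 mcg/mL: subtherapeutic.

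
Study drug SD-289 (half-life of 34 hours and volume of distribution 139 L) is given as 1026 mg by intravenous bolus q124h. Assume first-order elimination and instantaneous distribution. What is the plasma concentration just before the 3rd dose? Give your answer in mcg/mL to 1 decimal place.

f = (1/2)^(τ/t½) = (1/2)^(124/34) ≈ 0.0798.
C₀ = D/Vd = 1026/139 ≈ 7.381 mcg/mL.
Before the 3rd dose, 2 doses have been given. Superposition: Cmin = C₀·(f + f²).
≈ 7.381 × (0.0798 + 0.0064) ≈ 7.381 × 0.0862 ≈ 0.636 mcg/mL.

0.6 mcg/mL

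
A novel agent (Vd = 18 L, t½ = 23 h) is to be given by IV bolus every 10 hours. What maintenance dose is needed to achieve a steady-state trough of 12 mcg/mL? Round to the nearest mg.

76 mg

τ/t½ = 10/23 ≈ 0.43478, so f = (1/2)^(10/23) ≈ 0.739805.
Cmin,ss = (D/Vd)·f/(1−f), so D = Cmin,ss·Vd·(1−f)/f.
D = 12 × 18 × (1−f)/f ≈ 12 × 18 × 0.35171 ≈ 75.97 mg.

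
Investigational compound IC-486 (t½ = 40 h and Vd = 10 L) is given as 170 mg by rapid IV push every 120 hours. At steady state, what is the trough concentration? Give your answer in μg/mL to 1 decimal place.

τ = 120 h = 3 half-lives, so f = (1/2)^3 = 0.125.
Accumulation ratio R = 1/(1 − f) = 1/0.875 = 8/7.
Single-dose peak C₀ = D/Vd = 170/10 = 17 μg/mL.
Steady-state peak Cmax,ss = C₀·R = 17 × 8/7 ≈ 19.429 μg/mL.
Steady-state trough Cmin,ss = Cmax,ss·f ≈ 19.429 × 0.125 ≈ 2.429 μg/mL.

2.4 μg/mL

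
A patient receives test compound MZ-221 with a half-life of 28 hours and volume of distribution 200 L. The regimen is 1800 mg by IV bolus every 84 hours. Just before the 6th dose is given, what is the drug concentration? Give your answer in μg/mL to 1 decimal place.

f = (1/2)^(τ/t½) = (1/2)^(84/28) ≈ 0.1250.
C₀ = D/Vd = 1800/200 ≈ 9.000 μg/mL.
Before the 6th dose, 5 doses have been given. Superposition: Cmin = C₀·(f + f² + … + f^5).
≈ 9.000 × (0.1250 + 0.0156 + 0.0020 + 0.0002 + 0.0000) ≈ 9.000 × 0.1428 ≈ 1.285 μg/mL.

1.3 μg/mL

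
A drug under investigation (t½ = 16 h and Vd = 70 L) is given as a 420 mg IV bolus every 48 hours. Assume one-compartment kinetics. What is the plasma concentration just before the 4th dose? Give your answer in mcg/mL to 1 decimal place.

f = (1/2)^(τ/t½) = (1/2)^(48/16) ≈ 0.1250.
C₀ = D/Vd = 420/70 ≈ 6.000 mcg/mL.
Before the 4th dose, 3 doses have been given. Superposition: Cmin = C₀·(f + f² + … + f^3).
≈ 6.000 × (0.1250 + 0.0156 + 0.0020) ≈ 6.000 × 0.1426 ≈ 0.856 mcg/mL.

0.9 mcg/mL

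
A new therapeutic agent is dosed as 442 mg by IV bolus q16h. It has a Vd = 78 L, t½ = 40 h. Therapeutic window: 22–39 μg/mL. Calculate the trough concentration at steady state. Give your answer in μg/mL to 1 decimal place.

17.7 μg/mL

Over one 16-h interval, 16/40 ≈ 0.4 half-lives elapse, leaving f ≈ 0.7579 of each dose.
Single-dose peak C₀ = D/Vd = 442/78 ≈ 5.667 μg/mL.
Steady-state trough Cmin,ss = C₀·f/(1−f) ≈ 5.667 × 0.7579/0.2421 ≈ 17.741 μg/mL.
Trough 17.7 μg/mL vs MEC 22 μg/mL: subtherapeutic.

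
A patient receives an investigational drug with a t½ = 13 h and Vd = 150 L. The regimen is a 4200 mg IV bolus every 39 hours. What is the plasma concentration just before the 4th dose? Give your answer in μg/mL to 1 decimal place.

4.0 μg/mL

f = (1/2)^(τ/t½) = (1/2)^(39/13) ≈ 0.1250.
C₀ = D/Vd = 4200/150 ≈ 28.000 μg/mL.
Before the 4th dose, 3 doses have been given. Superposition: Cmin = C₀·(f + f² + … + f^3).
≈ 28.000 × (0.1250 + 0.0156 + 0.0020) ≈ 28.000 × 0.1426 ≈ 3.993 μg/mL.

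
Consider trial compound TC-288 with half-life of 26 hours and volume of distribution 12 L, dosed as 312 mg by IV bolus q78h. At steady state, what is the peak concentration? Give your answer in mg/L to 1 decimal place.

τ = 78 h = 3 half-lives, so f = (1/2)^3 = 0.125.
At steady state, R = 1/(1 − 0.125) = 8/7.
Single-dose peak C₀ = D/Vd = 312/12 = 26 mg/L.
Steady-state peak Cmax,ss = C₀·R = 26 × 8/7 ≈ 29.714 mg/L.

29.7 mg/L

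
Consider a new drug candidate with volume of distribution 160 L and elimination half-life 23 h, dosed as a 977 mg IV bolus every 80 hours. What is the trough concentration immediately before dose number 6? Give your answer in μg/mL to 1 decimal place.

0.6 μg/mL

f = (1/2)^(τ/t½) = (1/2)^(80/23) ≈ 0.0897.
C₀ = D/Vd = 977/160 ≈ 6.106 μg/mL.
Before the 6th dose, 5 doses have been given. Superposition: Cmin = C₀·(f + f² + … + f^5).
≈ 6.106 × (0.0897 + 0.0080 + 0.0007 + 0.0001 + 0.0000) ≈ 6.106 × 0.0985 ≈ 0.601 μg/mL.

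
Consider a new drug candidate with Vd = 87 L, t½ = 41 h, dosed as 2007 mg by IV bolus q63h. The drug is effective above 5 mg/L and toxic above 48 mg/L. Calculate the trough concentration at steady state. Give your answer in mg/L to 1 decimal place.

Over one 63-h interval, 63/41 ≈ 1.5366 half-lives elapse, leaving f ≈ 0.3447 of each dose.
Accumulation ratio R = 1/(1 − f) ≈ 1/0.6553 ≈ 1.5260.
Each bolus raises the concentration by D/Vd = 2007/87 ≈ 23.069 mg/L.
Cmax,ss = C₀/(1 − f) ≈ 23.069/0.6553 ≈ 35.204 mg/L.
One interval later, Cmin,ss = Cmax,ss·e^(−kτ) ≈ 35.204 × 0.3447 ≈ 12.135 mg/L.
Trough 12.1 mg/L vs MEC 5 mg/L: adequate.

12.1 mg/L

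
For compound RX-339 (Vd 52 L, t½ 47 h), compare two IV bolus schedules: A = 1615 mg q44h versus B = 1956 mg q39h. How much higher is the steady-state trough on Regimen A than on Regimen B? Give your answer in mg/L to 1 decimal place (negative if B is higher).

-14.4 mg/L

Regimen A: f = (1/2)^(44/47) ≈ 0.5226; Cmin,ss = (1615/52)·f/(1−f) ≈ 33.998 mg/L.
Regimen B: f = (1/2)^(39/47) ≈ 0.5626; Cmin,ss = (1956/52)·f/(1−f) ≈ 48.382 mg/L.
Difference ≈ 33.998 − 48.382 ≈ -14.384 mg/L.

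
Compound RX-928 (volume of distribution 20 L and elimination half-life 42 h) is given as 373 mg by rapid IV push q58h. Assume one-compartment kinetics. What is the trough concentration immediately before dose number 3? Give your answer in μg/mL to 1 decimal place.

f = (1/2)^(τ/t½) = (1/2)^(58/42) ≈ 0.3840.
C₀ = D/Vd = 373/20 ≈ 18.650 μg/mL.
Before the 3rd dose, 2 doses have been given. Superposition: Cmin = C₀·(f + f²).
≈ 18.650 × (0.3840 + 0.1475) ≈ 18.650 × 0.5315 ≈ 9.912 μg/mL.

9.9 μg/mL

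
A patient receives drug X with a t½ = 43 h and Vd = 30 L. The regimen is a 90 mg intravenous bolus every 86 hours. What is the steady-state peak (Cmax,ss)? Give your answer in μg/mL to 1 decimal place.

τ = 86 h = 2 half-lives, so f = (1/2)^2 = 0.25.
Accumulation ratio R = 1/(1 − f) = 1/0.75 = 4/3.
Single-dose peak C₀ = D/Vd = 90/30 = 3 μg/mL.
Steady-state peak Cmax,ss = C₀·R = 3 × 4/3 ≈ 4.000 μg/mL.

4.0 μg/mL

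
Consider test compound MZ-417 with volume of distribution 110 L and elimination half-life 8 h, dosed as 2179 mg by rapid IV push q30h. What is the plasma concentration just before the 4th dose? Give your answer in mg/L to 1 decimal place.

1.6 mg/L

f = (1/2)^(τ/t½) = (1/2)^(30/8) ≈ 0.0743.
C₀ = D/Vd = 2179/110 ≈ 19.809 mg/L.
Before the 4th dose, 3 doses have been given. Superposition: Cmin = C₀·(f + f² + … + f^3).
≈ 19.809 × (0.0743 + 0.0055 + 0.0004) ≈ 19.809 × 0.0802 ≈ 1.589 mg/L.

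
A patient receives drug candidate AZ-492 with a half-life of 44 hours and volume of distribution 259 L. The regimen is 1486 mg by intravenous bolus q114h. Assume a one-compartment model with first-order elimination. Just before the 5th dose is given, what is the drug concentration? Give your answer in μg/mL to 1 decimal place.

f = (1/2)^(τ/t½) = (1/2)^(114/44) ≈ 0.1660.
C₀ = D/Vd = 1486/259 ≈ 5.737 μg/mL.
Before the 5th dose, 4 doses have been given. Superposition: Cmin = C₀·(f + f² + … + f^4).
≈ 5.737 × (0.1660 + 0.0276 + 0.0046 + 0.0008) ≈ 5.737 × 0.1990 ≈ 1.142 μg/mL.

1.1 μg/mL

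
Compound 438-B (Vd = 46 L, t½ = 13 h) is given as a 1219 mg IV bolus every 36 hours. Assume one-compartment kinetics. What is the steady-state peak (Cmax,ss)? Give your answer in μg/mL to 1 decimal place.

Over one 36-h interval, 36/13 ≈ 2.7692 half-lives elapse, leaving f ≈ 0.1467 of each dose.
Accumulation ratio R = 1/(1 − f) ≈ 1/0.8533 ≈ 1.1719.
Each bolus raises the concentration by D/Vd = 1219/46 ≈ 26.500 μg/mL.
Steady-state peak Cmax,ss = C₀·R ≈ 26.500 × 1.1719 ≈ 31.055 μg/mL.

31.1 μg/mL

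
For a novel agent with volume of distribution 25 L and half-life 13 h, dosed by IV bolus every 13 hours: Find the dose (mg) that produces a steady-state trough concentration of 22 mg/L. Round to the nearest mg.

550 mg

τ/t½ = 13/13 ≈ 1, so f = (1/2)^(13/13) ≈ 0.500000.
Cmin,ss = (D/Vd)·f/(1−f), so D = Cmin,ss·Vd·(1−f)/f.
D = 22 × 25 × (1−f)/f ≈ 22 × 25 × 1.00000 ≈ 550.00 mg.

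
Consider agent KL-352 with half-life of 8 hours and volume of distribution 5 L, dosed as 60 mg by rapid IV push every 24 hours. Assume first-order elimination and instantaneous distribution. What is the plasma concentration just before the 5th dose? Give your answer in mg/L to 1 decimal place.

f = (1/2)^(τ/t½) = (1/2)^(24/8) ≈ 0.1250.
C₀ = D/Vd = 60/5 ≈ 12.000 mg/L.
Before the 5th dose, 4 doses have been given. Superposition: Cmin = C₀·(f + f² + … + f^4).
≈ 12.000 × (0.1250 + 0.0156 + 0.0020 + 0.0002) ≈ 12.000 × 0.1428 ≈ 1.714 mg/L.

1.7 mg/L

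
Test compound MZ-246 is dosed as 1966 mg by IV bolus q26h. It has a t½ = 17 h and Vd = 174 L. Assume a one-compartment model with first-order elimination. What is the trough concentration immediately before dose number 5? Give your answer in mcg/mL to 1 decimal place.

5.9 mcg/mL

f = (1/2)^(τ/t½) = (1/2)^(26/17) ≈ 0.3464.
C₀ = D/Vd = 1966/174 ≈ 11.299 mcg/mL.
Before the 5th dose, 4 doses have been given. Superposition: Cmin = C₀·(f + f² + … + f^4).
≈ 11.299 × (0.3464 + 0.1200 + 0.0416 + 0.0144) ≈ 11.299 × 0.5224 ≈ 5.903 mcg/mL.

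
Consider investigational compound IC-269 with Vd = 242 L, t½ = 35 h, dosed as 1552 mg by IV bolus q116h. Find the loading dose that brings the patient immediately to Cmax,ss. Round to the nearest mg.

f = (1/2)^(116/35) ≈ 0.100531; accumulation ratio R = 1/(1−f) ≈ 1.11177.
Loading dose to hit Cmax,ss on first dose: D_load = D_maint·R ≈ 1552 × 1.11177 ≈ 1725.47 mg.

1725 mg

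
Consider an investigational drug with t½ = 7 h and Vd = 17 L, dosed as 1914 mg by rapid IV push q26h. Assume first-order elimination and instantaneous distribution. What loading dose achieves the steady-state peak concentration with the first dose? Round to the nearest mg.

2072 mg

f = (1/2)^(26/7) ≈ 0.076188; accumulation ratio R = 1/(1−f) ≈ 1.08247.
Loading dose to hit Cmax,ss on first dose: D_load = D_maint·R ≈ 1914 × 1.08247 ≈ 2071.85 mg.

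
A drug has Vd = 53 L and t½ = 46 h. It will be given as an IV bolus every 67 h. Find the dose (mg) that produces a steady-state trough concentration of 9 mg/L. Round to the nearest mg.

832 mg

τ/t½ = 67/46 ≈ 1.4565, so f = (1/2)^(67/46) ≈ 0.364371.
Cmin,ss = (D/Vd)·f/(1−f), so D = Cmin,ss·Vd·(1−f)/f.
D = 9 × 53 × (1−f)/f ≈ 9 × 53 × 1.74446 ≈ 832.11 mg.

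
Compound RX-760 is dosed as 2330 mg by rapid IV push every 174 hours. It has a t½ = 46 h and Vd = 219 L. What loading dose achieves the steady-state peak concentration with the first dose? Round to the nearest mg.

2513 mg

f = (1/2)^(174/46) ≈ 0.072664; accumulation ratio R = 1/(1−f) ≈ 1.07836.
Loading dose to hit Cmax,ss on first dose: D_load = D_maint·R ≈ 2330 × 1.07836 ≈ 2512.58 mg.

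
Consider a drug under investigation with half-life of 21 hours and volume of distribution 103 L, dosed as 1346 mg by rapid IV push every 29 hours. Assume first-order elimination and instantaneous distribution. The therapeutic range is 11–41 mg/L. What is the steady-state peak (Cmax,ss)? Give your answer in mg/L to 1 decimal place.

Over one 29-h interval, 29/21 ≈ 1.381 half-lives elapse, leaving f ≈ 0.3840 of each dose.
At steady state, accumulation factor R = 1/(1 − e^(−kτ)) ≈ 1.6234.
Each bolus raises the concentration by D/Vd = 1346/103 ≈ 13.068 mg/L.
Steady-state peak Cmax,ss = C₀·R ≈ 13.068 × 1.6234 ≈ 21.215 mg/L.
Peak 21.2 mg/L vs MTC 41 mg/L: below toxic threshold.

21.2 mg/L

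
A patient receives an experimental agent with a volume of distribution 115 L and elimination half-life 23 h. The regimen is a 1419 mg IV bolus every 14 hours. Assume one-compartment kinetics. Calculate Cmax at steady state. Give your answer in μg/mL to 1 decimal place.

35.8 μg/mL

τ/t½ = 14/23 ≈ 0.6087, so fraction remaining f = (1/2)^(14/23) ≈ 0.6558.
At steady state, accumulation factor R = 1/(1 − e^(−kτ)) ≈ 2.9053.
Each bolus raises the concentration by D/Vd = 1419/115 ≈ 12.339 μg/mL.
Steady-state peak Cmax,ss = C₀·R ≈ 12.339 × 2.9053 ≈ 35.848 μg/mL.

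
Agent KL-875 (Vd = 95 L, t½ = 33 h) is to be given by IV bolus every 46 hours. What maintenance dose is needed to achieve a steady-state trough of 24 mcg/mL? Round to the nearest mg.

τ/t½ = 46/33 ≈ 1.3939, so f = (1/2)^(46/33) ≈ 0.380524.
Cmin,ss = (D/Vd)·f/(1−f), so D = Cmin,ss·Vd·(1−f)/f.
D = 24 × 95 × (1−f)/f ≈ 24 × 95 × 1.62796 ≈ 3711.75 mg.

3712 mg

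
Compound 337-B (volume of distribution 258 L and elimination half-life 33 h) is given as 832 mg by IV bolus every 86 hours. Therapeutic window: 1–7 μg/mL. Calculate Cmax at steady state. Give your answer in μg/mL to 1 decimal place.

3.9 μg/mL

τ/t½ = 86/33 ≈ 2.6061, so fraction remaining f = (1/2)^(86/33) ≈ 0.1642.
Accumulation ratio R = 1/(1 − f) ≈ 1/0.8358 ≈ 1.1965.
Single-dose peak C₀ = D/Vd = 832/258 ≈ 3.225 μg/mL.
Steady-state peak Cmax,ss = C₀·R ≈ 3.225 × 1.1965 ≈ 3.859 μg/mL.
Peak 3.9 μg/mL vs MTC 7 μg/mL: below toxic threshold.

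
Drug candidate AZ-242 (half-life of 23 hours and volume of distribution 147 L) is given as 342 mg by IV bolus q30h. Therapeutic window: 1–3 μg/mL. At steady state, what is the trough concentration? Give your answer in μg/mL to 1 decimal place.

1.6 μg/mL

τ/t½ = 30/23 ≈ 1.3043, so fraction remaining f = (1/2)^(30/23) ≈ 0.4049.
Each bolus raises the concentration by D/Vd = 342/147 ≈ 2.327 μg/mL.
Steady-state trough Cmin,ss = C₀·f/(1−f) ≈ 2.327 × 0.4049/0.5951 ≈ 1.583 μg/mL.
Trough 1.6 μg/mL vs MEC 1 μg/mL: adequate.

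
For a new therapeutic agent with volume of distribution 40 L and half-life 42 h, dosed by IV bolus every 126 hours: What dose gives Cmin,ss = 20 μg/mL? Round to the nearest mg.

τ/t½ = 126/42 ≈ 3, so f = (1/2)^(126/42) ≈ 0.125000.
Cmin,ss = (D/Vd)·f/(1−f), so D = Cmin,ss·Vd·(1−f)/f.
D = 20 × 40 × (1−f)/f ≈ 20 × 40 × 7.00000 ≈ 5600.00 mg.

5600 mg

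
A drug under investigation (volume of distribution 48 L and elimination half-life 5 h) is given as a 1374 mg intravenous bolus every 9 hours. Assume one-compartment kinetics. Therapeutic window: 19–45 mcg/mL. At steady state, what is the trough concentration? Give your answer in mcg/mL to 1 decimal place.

k = ln2/t½ = ln2/5 ≈ 0.138629 h⁻¹; fraction remaining f = e^(−kτ) = e^(−0.138629×9) ≈ 0.2872.
Single-dose peak C₀ = D/Vd = 1374/48 ≈ 28.625 mcg/mL.
Steady-state trough Cmin,ss = C₀·f/(1−f) ≈ 28.625 × 0.2872/0.7128 ≈ 11.534 mcg/mL.
Trough 11.5 mcg/mL vs MEC 19 mcg/mL: subtherapeutic.

11.5 mcg/mL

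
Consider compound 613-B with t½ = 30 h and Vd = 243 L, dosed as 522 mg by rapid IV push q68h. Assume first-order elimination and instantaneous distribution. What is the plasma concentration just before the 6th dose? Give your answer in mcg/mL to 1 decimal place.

0.6 mcg/mL

f = (1/2)^(τ/t½) = (1/2)^(68/30) ≈ 0.2078.
C₀ = D/Vd = 522/243 ≈ 2.148 mcg/mL.
Before the 6th dose, 5 doses have been given. Superposition: Cmin = C₀·(f + f² + … + f^5).
≈ 2.148 × (0.2078 + 0.0432 + 0.0090 + 0.0019 + 0.0004) ≈ 2.148 × 0.2623 ≈ 0.563 mcg/mL.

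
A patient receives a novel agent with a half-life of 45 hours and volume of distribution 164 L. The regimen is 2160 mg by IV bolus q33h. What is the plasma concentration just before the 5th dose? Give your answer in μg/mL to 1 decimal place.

f = (1/2)^(τ/t½) = (1/2)^(33/45) ≈ 0.6015.
C₀ = D/Vd = 2160/164 ≈ 13.171 μg/mL.
Before the 5th dose, 4 doses have been given. Superposition: Cmin = C₀·(f + f² + … + f^4).
≈ 13.171 × (0.6015 + 0.3618 + 0.2176 + 0.1309) ≈ 13.171 × 1.3118 ≈ 17.278 μg/mL.

17.3 μg/mL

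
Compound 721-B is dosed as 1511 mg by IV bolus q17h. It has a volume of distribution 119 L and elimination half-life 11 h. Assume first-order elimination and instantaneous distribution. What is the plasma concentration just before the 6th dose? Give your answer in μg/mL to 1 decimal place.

f = (1/2)^(τ/t½) = (1/2)^(17/11) ≈ 0.3426.
C₀ = D/Vd = 1511/119 ≈ 12.697 μg/mL.
Before the 6th dose, 5 doses have been given. Superposition: Cmin = C₀·(f + f² + … + f^5).
≈ 12.697 × (0.3426 + 0.1174 + 0.0402 + 0.0138 + 0.0047) ≈ 12.697 × 0.5187 ≈ 6.586 μg/mL.

6.6 μg/mL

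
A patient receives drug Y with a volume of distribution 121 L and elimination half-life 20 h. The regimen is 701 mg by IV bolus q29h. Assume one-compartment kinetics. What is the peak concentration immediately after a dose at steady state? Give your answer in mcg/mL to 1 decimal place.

k = ln2/t½ = ln2/20 ≈ 0.034657 h⁻¹; fraction remaining f = e^(−kτ) = e^(−0.034657×29) ≈ 0.3660.
At steady state, accumulation factor R = 1/(1 − e^(−kτ)) ≈ 1.5773.
Each bolus raises the concentration by D/Vd = 701/121 ≈ 5.793 mcg/mL.
Steady-state peak Cmax,ss = C₀·R ≈ 5.793 × 1.5773 ≈ 9.137 mcg/mL.

9.1 mcg/mL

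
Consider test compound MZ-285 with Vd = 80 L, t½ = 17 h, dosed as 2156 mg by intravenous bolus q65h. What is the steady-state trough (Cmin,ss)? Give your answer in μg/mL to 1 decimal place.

Over one 65-h interval, 65/17 ≈ 3.8235 half-lives elapse, leaving f ≈ 0.0706 of each dose.
Single-dose peak C₀ = D/Vd = 2156/80 ≈ 26.950 μg/mL.
Steady-state trough Cmin,ss = C₀·f/(1−f) ≈ 26.950 × 0.0706/0.9294 ≈ 2.047 μg/mL.

2.0 μg/mL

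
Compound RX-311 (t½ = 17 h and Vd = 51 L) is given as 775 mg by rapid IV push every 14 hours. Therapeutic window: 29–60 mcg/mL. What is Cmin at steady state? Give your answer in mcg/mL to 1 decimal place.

19.7 mcg/mL

τ/t½ = 14/17 ≈ 0.82353, so fraction remaining f = (1/2)^(14/17) ≈ 0.5651.
At steady state, accumulation factor R = 1/(1 − e^(−kτ)) ≈ 2.2994.
Single-dose peak C₀ = D/Vd = 775/51 ≈ 15.196 mcg/mL.
Cmax,ss = C₀/(1 − f) ≈ 15.196/0.4349 ≈ 34.941 mcg/mL.
Steady-state trough Cmin,ss = Cmax,ss·f ≈ 34.941 × 0.5651 ≈ 19.745 mcg/mL.
Trough 19.7 mcg/mL vs MEC 29 mcg/mL: subtherapeutic.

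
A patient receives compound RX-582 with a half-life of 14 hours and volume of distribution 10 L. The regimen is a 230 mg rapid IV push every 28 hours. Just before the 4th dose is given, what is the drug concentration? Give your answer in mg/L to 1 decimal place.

f = (1/2)^(τ/t½) = (1/2)^(28/14) ≈ 0.2500.
C₀ = D/Vd = 230/10 ≈ 23.000 mg/L.
Before the 4th dose, 3 doses have been given. Superposition: Cmin = C₀·(f + f² + … + f^3).
≈ 23.000 × (0.2500 + 0.0625 + 0.0156) ≈ 23.000 × 0.3281 ≈ 7.546 mg/L.

7.5 mg/L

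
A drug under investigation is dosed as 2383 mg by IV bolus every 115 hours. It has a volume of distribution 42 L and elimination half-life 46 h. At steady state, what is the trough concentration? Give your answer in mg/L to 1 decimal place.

Over one 115-h interval, 115/46 ≈ 2.5 half-lives elapse, leaving f ≈ 0.1768 of each dose.
Each bolus raises the concentration by D/Vd = 2383/42 ≈ 56.738 mg/L.
Steady-state trough Cmin,ss = C₀·f/(1−f) ≈ 56.738 × 0.1768/0.8232 ≈ 12.186 mg/L.

12.2 mg/L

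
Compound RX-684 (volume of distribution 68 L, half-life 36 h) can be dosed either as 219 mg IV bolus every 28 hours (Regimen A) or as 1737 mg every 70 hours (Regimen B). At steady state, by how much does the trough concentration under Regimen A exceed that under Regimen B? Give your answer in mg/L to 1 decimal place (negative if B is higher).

Regimen A: f = (1/2)^(28/36) ≈ 0.5833; Cmin,ss = (219/68)·f/(1−f) ≈ 4.508 mg/L.
Regimen B: f = (1/2)^(70/36) ≈ 0.2598; Cmin,ss = (1737/68)·f/(1−f) ≈ 8.966 mg/L.
Difference ≈ 4.508 − 8.966 ≈ -4.458 mg/L.

-4.5 mg/L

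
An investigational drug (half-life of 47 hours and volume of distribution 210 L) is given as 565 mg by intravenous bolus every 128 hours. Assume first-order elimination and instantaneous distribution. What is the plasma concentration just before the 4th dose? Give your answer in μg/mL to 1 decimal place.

0.5 μg/mL

f = (1/2)^(τ/t½) = (1/2)^(128/47) ≈ 0.1514.
C₀ = D/Vd = 565/210 ≈ 2.690 μg/mL.
Before the 4th dose, 3 doses have been given. Superposition: Cmin = C₀·(f + f² + … + f^3).
≈ 2.690 × (0.1514 + 0.0229 + 0.0035) ≈ 2.690 × 0.1778 ≈ 0.478 μg/mL.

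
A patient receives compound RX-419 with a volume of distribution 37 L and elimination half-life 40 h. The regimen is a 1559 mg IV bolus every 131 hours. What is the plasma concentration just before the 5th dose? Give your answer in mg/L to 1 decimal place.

4.9 mg/L

f = (1/2)^(τ/t½) = (1/2)^(131/40) ≈ 0.1033.
C₀ = D/Vd = 1559/37 ≈ 42.135 mg/L.
Before the 5th dose, 4 doses have been given. Superposition: Cmin = C₀·(f + f² + … + f^4).
≈ 42.135 × (0.1033 + 0.0107 + 0.0011 + 0.0001) ≈ 42.135 × 0.1152 ≈ 4.854 mg/L.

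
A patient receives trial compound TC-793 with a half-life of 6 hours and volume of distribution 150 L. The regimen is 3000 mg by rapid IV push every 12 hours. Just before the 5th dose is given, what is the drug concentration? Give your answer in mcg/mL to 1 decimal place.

6.6 mcg/mL

f = (1/2)^(τ/t½) = (1/2)^(12/6) ≈ 0.2500.
C₀ = D/Vd = 3000/150 ≈ 20.000 mcg/mL.
Before the 5th dose, 4 doses have been given. Superposition: Cmin = C₀·(f + f² + … + f^4).
≈ 20.000 × (0.2500 + 0.0625 + 0.0156 + 0.0039) ≈ 20.000 × 0.3320 ≈ 6.640 mcg/mL.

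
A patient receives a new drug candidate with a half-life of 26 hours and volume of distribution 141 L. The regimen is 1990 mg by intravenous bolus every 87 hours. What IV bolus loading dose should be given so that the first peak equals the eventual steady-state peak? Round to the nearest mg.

f = (1/2)^(87/26) ≈ 0.098335; accumulation ratio R = 1/(1−f) ≈ 1.10906.
Loading dose to hit Cmax,ss on first dose: D_load = D_maint·R ≈ 1990 × 1.10906 ≈ 2207.03 mg.

2207 mg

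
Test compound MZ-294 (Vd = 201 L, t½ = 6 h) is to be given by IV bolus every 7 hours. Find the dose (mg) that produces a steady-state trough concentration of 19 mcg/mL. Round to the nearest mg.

τ/t½ = 7/6 ≈ 1.1667, so f = (1/2)^(7/6) ≈ 0.445449.
Cmin,ss = (D/Vd)·f/(1−f), so D = Cmin,ss·Vd·(1−f)/f.
D = 19 × 201 × (1−f)/f ≈ 19 × 201 × 1.24493 ≈ 4754.39 mg.

4754 mg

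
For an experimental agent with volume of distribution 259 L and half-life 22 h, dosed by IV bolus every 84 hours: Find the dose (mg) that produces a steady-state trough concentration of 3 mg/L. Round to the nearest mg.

τ/t½ = 84/22 ≈ 3.8182, so f = (1/2)^(84/22) ≈ 0.070895.
Cmin,ss = (D/Vd)·f/(1−f), so D = Cmin,ss·Vd·(1−f)/f.
D = 3 × 259 × (1−f)/f ≈ 3 × 259 × 13.10537 ≈ 10182.87 mg.

10183 mg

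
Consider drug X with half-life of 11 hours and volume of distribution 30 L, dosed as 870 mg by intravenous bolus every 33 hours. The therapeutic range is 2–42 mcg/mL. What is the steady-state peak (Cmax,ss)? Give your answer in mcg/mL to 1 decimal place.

The dosing interval is 3 half-lives, so f = 2^(−3) = 0.125.
Accumulation ratio R = 1/(1 − f) = 1/0.875 = 8/7.
Single-dose peak C₀ = D/Vd = 870/30 = 29 mcg/mL.
Steady-state peak Cmax,ss = C₀·R = 29 × 8/7 ≈ 33.143 mcg/mL.
Peak 33.1 mcg/mL vs MTC 42 mcg/mL: below toxic threshold.

33.1 mcg/mL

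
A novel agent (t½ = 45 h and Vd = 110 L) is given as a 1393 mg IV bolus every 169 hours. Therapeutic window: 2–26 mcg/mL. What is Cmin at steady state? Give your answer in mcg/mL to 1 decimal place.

1.0 mcg/mL

Over one 169-h interval, 169/45 ≈ 3.7556 half-lives elapse, leaving f ≈ 0.0740 of each dose.
Each bolus raises the concentration by D/Vd = 1393/110 ≈ 12.664 mcg/mL.
Steady-state trough Cmin,ss = C₀·f/(1−f) ≈ 12.664 × 0.0740/0.9260 ≈ 1.012 mcg/mL.
Trough 1.0 mcg/mL vs MEC 2 mcg/mL: subtherapeutic.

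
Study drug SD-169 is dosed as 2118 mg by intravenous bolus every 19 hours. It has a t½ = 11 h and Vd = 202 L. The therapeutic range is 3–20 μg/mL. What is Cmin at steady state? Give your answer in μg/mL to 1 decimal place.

4.5 μg/mL

τ/t½ = 19/11 ≈ 1.7273, so fraction remaining f = (1/2)^(19/11) ≈ 0.3020.
Accumulation ratio R = 1/(1 − f) ≈ 1/0.6980 ≈ 1.4327.
Single-dose peak C₀ = D/Vd = 2118/202 ≈ 10.485 μg/mL.
Steady-state peak Cmax,ss = C₀·R ≈ 10.485 × 1.4327 ≈ 15.022 μg/mL.
Steady-state trough Cmin,ss = Cmax,ss·f ≈ 15.022 × 0.3020 ≈ 4.537 μg/mL.
Trough 4.5 μg/mL vs MEC 3 μg/mL: adequate.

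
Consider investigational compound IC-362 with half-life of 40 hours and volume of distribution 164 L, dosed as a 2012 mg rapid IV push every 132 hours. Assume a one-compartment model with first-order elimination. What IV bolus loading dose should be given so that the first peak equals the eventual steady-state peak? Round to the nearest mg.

f = (1/2)^(132/40) ≈ 0.101532; accumulation ratio R = 1/(1−f) ≈ 1.11301.
Loading dose to hit Cmax,ss on first dose: D_load = D_maint·R ≈ 2012 × 1.11301 ≈ 2239.38 mg.

2239 mg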